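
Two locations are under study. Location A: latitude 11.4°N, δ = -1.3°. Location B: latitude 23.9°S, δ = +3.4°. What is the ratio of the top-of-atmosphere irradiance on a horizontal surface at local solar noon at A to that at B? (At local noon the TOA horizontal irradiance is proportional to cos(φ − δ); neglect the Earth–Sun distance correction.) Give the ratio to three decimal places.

1.098

A: cos θ_z = cos(11.4° − (-1.3°)) = 0.9755.
B: cos θ_z = cos(-23.9° − (3.4°)) = 0.8886.
Ratio A/B = 0.9755 / 0.8886 = 1.0978.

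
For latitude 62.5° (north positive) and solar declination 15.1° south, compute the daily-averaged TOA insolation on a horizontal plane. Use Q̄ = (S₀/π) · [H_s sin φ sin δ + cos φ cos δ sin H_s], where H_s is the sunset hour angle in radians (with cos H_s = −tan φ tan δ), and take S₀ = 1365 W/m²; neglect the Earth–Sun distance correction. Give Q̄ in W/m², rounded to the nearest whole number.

63 W/m²

The sunset hour angle satisfies cos H_s = −tan φ tan δ = 0.5183, giving H_s = 58.78°. In radians, H_s = 1.0259.
H_s sin φ sin δ = 1.0259 × 0.8870 × -0.2605 = -0.2370.
cos φ cos δ sin H_s = 0.4617 × 0.9655 × 0.8552 = 0.3812.
Q̄ = (1365/π) × (-0.2370 + 0.3812) = 434.49 × 0.1442 = 62.65 W/m².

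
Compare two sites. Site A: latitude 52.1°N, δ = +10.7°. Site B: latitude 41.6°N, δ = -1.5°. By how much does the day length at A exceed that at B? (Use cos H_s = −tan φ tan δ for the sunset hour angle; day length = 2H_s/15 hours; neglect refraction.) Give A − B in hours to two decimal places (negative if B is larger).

+2.05 h

A: H_s = arccos(−tan 52.1° · tan 10.7°) = 104.05°, so 2H_s/15 = 13.8733 h.
B: H_s = arccos(−tan 41.6° · tan -1.5°) = 88.67°, so 2H_s/15 = 11.8227 h.
A − B = 13.8733 − 11.8227 = 2.0506 h.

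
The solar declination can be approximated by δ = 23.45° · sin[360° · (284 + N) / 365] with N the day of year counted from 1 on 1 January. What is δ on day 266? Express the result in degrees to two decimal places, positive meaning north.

-1.01°

360 × (284 + 266) / 365 = 542.466°; sin(542.466°) = -0.0430.
δ = 23.45 × -0.0430 = -1.008° ≈ -1.01°.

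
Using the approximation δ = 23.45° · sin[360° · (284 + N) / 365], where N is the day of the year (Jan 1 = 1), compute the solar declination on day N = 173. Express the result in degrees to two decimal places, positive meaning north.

+23.45°

360 × (284 + 173) / 365 = 450.740°; sin(450.740°) = 0.9999.
δ = 23.45 × 0.9999 = 23.448° ≈ +23.45°.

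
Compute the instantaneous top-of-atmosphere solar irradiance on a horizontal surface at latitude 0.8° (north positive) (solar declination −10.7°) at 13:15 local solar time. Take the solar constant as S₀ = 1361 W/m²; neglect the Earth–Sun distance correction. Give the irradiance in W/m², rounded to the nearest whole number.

Hour angle H = 15° × (13.25 − 12) = 18.75°.
cos θ_z = sin(0.8°) sin(-10.7°) + cos(0.8°) cos(-10.7°) cos(18.75°) = -0.0026 + 0.9304 = 0.9278.
Top-of-atmosphere irradiance = S₀ cos θ_z = 1361 × 0.9278 = 1262.74 W/m².

1263 W/m²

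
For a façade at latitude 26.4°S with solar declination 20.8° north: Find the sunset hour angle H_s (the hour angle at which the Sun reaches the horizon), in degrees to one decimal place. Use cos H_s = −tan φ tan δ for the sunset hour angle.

cos H_s = −tan(-26.4°) · tan(20.8°) = 0.1886, so H_s = arccos(0.1886) = 79.13°.

79.1°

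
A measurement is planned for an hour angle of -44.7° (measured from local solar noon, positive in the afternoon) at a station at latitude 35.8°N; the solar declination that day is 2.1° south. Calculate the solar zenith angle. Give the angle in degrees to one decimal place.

cos θ_z = sin φ sin δ + cos φ cos δ cos H = (0.5850)(-0.0366) + (0.8111)(0.9993)(0.7108) = 0.5547.
θ_z = arccos(0.5547) = 56.31°.

56.3°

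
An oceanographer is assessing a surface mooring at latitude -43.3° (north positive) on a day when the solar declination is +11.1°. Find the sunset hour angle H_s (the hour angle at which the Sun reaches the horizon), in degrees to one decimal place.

−tan φ tan δ = −(-0.9424)(0.1962) = 0.1849; H_s = arccos(0.1849) = 79.34°.

79.3°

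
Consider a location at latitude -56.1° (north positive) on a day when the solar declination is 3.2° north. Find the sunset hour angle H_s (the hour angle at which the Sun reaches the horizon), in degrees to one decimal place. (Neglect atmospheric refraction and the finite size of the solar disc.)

The sunset hour angle satisfies cos H_s = −tan φ tan δ = 0.0832, giving H_s = 85.23°.

85.2°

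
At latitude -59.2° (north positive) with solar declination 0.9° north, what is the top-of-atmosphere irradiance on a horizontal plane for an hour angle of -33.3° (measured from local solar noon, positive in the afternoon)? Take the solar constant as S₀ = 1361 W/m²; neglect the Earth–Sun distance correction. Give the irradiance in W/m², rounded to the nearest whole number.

564 W/m²

With φ = -59.2°, δ = 0.9°, H = -33.30°: sin φ sin δ = -0.0135, cos φ cos δ cos H = 0.4279, so cos θ_z = 0.4144.
Top-of-atmosphere irradiance = S₀ cos θ_z = 1361 × 0.4144 = 564.00 W/m².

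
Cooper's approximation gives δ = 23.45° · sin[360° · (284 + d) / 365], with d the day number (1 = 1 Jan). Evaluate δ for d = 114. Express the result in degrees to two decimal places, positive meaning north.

+12.62°

360 × (284 + 114) / 365 = 392.548°; sin(392.548°) = 0.5380.
δ = 23.45 × 0.5380 = 12.616° ≈ +12.62°.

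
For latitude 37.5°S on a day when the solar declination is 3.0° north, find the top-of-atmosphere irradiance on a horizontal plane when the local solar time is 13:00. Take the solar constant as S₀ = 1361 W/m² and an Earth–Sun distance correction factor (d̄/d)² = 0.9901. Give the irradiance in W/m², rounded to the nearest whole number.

Hour angle H = 15° × (13 − 12) = 15.00°.
With φ = -37.5°, δ = 3.0°, H = 15.00°: sin φ sin δ = -0.0319, cos φ cos δ cos H = 0.7653, so cos θ_z = 0.7334.
Top-of-atmosphere irradiance = S₀ (d̄/d)² cos θ_z = 1361 × 0.9901 × 0.7334 = 988.28 W/m².

988 W/m²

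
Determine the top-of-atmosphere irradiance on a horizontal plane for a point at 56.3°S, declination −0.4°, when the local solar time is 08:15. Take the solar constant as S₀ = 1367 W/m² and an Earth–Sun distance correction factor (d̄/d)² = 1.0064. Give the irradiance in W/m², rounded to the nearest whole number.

Hour angle H = 15° × (8.25 − 12) = -56.25°.
With φ = -56.3°, δ = -0.4°, H = -56.25°: sin φ sin δ = 0.0058, cos φ cos δ cos H = 0.3082, so cos θ_z = 0.3140.
Top-of-atmosphere irradiance = S₀ (d̄/d)² cos θ_z = 1367 × 1.0064 × 0.3140 = 431.99 W/m².

432 W/m²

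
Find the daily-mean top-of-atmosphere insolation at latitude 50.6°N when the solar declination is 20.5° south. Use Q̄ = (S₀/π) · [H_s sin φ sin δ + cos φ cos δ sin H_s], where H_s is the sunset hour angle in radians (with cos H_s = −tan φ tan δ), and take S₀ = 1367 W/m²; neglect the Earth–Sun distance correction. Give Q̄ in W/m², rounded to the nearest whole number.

101 W/m²

−tan φ tan δ = −(1.2174)(-0.3739) = 0.4552; H_s = arccos(0.4552) = 62.92°. In radians, H_s = 1.0982.
H_s sin φ sin δ = 1.0982 × 0.7727 × -0.3502 = -0.2972.
cos φ cos δ sin H_s = 0.6347 × 0.9367 × 0.8904 = 0.5294.
Q̄ = (1367/π) × (-0.2972 + 0.5294) = 435.13 × 0.2322 = 101.04 W/m².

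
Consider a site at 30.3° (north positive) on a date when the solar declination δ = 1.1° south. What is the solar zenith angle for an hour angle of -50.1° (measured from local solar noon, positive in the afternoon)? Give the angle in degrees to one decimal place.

cos θ_z = sin φ sin δ + cos φ cos δ cos H = (0.5045)(-0.0192) + (0.8634)(0.9998)(0.6414) = 0.5440.
θ_z = arccos(0.5440) = 57.04°.

57.0°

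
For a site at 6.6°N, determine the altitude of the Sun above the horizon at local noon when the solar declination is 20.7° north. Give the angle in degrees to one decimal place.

At local solar noon the hour angle is zero, so the elevation is 90° − |φ − δ| = 90° − |6.6° − (20.7°)| = 90° − 14.1° = 75.9°.

75.9°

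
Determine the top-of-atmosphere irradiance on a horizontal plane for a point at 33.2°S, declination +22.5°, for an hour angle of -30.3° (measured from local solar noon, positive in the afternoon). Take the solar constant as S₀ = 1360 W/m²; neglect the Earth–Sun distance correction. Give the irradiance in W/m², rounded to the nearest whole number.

623 W/m²

With φ = -33.2°, δ = 22.5°, H = -30.30°: sin φ sin δ = -0.2095, cos φ cos δ cos H = 0.6675, so cos θ_z = 0.4580.
Top-of-atmosphere irradiance = S₀ cos θ_z = 1360 × 0.4580 = 622.88 W/m².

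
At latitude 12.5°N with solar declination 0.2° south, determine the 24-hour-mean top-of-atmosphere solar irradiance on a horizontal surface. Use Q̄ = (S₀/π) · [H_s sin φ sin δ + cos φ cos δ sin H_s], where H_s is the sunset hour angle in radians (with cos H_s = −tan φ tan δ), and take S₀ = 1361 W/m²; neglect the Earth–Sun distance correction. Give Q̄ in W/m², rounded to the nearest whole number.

−tan φ tan δ = −(0.2217)(-0.0035) = 0.0008; H_s = arccos(0.0008) = 89.95°. In radians, H_s = 1.5699.
H_s sin φ sin δ = 1.5699 × 0.2164 × -0.0035 = -0.0012.
cos φ cos δ sin H_s = 0.9763 × 1.0000 × 1.0000 = 0.9763.
Q̄ = (1361/π) × (-0.0012 + 0.9763) = 433.22 × 0.9751 = 422.43 W/m².

422 W/m²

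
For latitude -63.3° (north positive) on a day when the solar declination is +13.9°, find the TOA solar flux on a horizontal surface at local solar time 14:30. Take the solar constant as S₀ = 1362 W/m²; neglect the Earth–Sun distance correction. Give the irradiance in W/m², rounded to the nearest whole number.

Hour angle H = 15° × (14.5 − 12) = 37.50°.
cos θ_z = sin(-63.3°) sin(13.9°) + cos(-63.3°) cos(13.9°) cos(37.50°) = -0.2146 + 0.3460 = 0.1314.
Top-of-atmosphere irradiance = S₀ cos θ_z = 1362 × 0.1314 = 178.97 W/m².

179 W/m²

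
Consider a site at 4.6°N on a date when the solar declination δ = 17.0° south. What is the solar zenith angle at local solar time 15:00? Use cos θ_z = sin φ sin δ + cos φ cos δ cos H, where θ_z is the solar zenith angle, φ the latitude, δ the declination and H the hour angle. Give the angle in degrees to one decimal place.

49.4°

Hour angle H = 15° × (15 − 12) = 45.00°.
cos θ_z = sin φ sin δ + cos φ cos δ cos H = (0.0802)(-0.2924) + (0.9968)(0.9563)(0.7071) = 0.6506.
θ_z = arccos(0.6506) = 49.41°.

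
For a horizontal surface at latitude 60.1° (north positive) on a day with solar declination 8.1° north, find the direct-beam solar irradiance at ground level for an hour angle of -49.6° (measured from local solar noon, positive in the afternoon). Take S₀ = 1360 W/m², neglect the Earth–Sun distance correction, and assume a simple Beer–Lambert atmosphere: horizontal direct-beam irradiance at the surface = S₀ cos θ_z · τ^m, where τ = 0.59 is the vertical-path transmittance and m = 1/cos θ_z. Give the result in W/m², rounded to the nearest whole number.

182 W/m²

cos θ_z = sin(60.1°) sin(8.1°) + cos(60.1°) cos(8.1°) cos(-49.60°) = 0.1221 + 0.3199 = 0.4420.
Air mass m = 1/cos θ_z = 1/0.4420 = 2.262; τ^m = 0.59^2.262 = 0.3032.
Surface direct beam = 1360 × 0.4420 × 0.3032 = 182.26 W/m².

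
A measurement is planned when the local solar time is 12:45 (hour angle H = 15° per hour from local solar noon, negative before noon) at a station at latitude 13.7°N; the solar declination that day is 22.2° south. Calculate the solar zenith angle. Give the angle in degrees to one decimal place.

37.6°

Hour angle H = 15° × (12.75 − 12) = 11.25°.
cos θ_z = sin(13.7°) sin(-22.2°) + cos(13.7°) cos(-22.2°) cos(11.25°) = -0.0895 + 0.8822 = 0.7927.
θ_z = arccos(0.7927) = 37.56°.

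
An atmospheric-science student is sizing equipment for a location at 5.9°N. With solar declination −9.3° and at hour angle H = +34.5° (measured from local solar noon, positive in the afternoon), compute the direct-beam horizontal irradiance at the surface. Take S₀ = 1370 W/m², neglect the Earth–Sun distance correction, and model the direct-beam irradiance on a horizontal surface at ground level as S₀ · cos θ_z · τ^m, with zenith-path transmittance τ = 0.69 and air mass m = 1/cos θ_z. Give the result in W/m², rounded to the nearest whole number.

cos θ_z = sin φ sin δ + cos φ cos δ cos H = (0.1028)(-0.1616) + (0.9947)(0.9869)(0.8241) = 0.7924.
Air mass m = 1/cos θ_z = 1/0.7924 = 1.262; τ^m = 0.69^1.262 = 0.6261.
Surface direct beam = 1370 × 0.7924 × 0.6261 = 679.69 W/m².

680 W/m²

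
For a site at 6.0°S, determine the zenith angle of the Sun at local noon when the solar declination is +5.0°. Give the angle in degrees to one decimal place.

At local solar noon the hour angle is zero, so the zenith angle is |φ − δ| = |-6.0° − (5.0°)| = 11.0°.

11.0°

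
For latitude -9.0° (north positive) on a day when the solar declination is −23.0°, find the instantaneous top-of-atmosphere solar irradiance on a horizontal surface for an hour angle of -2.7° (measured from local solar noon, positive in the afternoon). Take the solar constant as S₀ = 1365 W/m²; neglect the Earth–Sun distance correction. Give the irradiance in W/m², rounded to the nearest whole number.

cos θ_z = sin(-9.0°) sin(-23.0°) + cos(-9.0°) cos(-23.0°) cos(-2.70°) = 0.0611 + 0.9082 = 0.9693.
Top-of-atmosphere irradiance = S₀ cos θ_z = 1365 × 0.9693 = 1323.09 W/m².

1323 W/m²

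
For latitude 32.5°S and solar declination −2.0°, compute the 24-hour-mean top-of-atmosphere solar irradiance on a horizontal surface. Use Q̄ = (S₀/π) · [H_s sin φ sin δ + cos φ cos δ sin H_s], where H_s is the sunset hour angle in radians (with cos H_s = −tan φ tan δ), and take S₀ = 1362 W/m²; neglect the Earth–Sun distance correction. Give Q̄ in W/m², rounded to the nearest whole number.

378 W/m²

−tan φ tan δ = −(-0.6371)(-0.0349) = -0.0222; H_s = arccos(-0.0222) = 91.27°. In radians, H_s = 1.5930.
H_s sin φ sin δ = 1.5930 × -0.5373 × -0.0349 = 0.0299.
cos φ cos δ sin H_s = 0.8434 × 0.9994 × 0.9998 = 0.8427.
Q̄ = (1362/π) × (0.0299 + 0.8427) = 433.54 × 0.8726 = 378.31 W/m².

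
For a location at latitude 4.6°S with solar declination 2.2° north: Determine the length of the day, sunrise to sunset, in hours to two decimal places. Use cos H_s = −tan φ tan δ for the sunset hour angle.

−tan φ tan δ = −(-0.0805)(0.0384) = 0.0031; H_s = arccos(0.0031) = 89.82°.
Day length = 2 H_s / 15° h⁻¹ = 179.64° / 15 = 11.976 h.

11.98 hours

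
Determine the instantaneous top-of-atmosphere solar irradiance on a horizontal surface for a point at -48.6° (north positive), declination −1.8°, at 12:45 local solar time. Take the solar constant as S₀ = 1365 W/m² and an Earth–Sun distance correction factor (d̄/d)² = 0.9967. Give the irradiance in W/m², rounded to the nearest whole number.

914 W/m²

Hour angle H = 15° × (12.75 − 12) = 11.25°.
cos θ_z = sin φ sin δ + cos φ cos δ cos H = (-0.7501)(-0.0314) + (0.6613)(0.9995)(0.9808) = 0.6718.
Top-of-atmosphere irradiance = S₀ (d̄/d)² cos θ_z = 1365 × 0.9967 × 0.6718 = 913.98 W/m².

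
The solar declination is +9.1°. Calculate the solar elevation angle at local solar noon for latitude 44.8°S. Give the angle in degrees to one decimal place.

At local solar noon the hour angle is zero, so the elevation is 90° − |φ − δ| = 90° − |-44.8° − (9.1°)| = 90° − 53.9° = 36.1°.

36.1°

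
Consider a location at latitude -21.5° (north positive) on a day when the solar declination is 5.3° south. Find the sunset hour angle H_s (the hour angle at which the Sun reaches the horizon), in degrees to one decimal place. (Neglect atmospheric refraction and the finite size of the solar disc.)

The sunset hour angle satisfies cos H_s = −tan φ tan δ = -0.0365, giving H_s = 92.09°.

92.1°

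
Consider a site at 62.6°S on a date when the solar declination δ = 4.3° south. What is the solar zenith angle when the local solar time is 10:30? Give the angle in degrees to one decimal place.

Hour angle H = 15° × (10.5 − 12) = -22.50°.
cos θ_z = sin(-62.6°) sin(-4.3°) + cos(-62.6°) cos(-4.3°) cos(-22.50°) = 0.0666 + 0.4240 = 0.4906.
θ_z = arccos(0.4906) = 60.62°.

60.6°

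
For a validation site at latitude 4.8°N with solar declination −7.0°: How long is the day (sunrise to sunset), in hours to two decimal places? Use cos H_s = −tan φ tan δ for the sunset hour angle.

−tan φ tan δ = −(0.0840)(-0.1228) = 0.0103; H_s = arccos(0.0103) = 89.41°.
Day length = 2 H_s / 15° h⁻¹ = 178.82° / 15 = 11.921 h.

11.92 hours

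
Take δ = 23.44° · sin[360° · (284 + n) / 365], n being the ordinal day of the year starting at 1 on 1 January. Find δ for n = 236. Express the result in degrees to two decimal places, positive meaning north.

360 × (284 + 236) / 365 = 512.877°; sin(512.877°) = 0.4559.
δ = 23.44 × 0.4559 = 10.686° ≈ +10.69°.

+10.69°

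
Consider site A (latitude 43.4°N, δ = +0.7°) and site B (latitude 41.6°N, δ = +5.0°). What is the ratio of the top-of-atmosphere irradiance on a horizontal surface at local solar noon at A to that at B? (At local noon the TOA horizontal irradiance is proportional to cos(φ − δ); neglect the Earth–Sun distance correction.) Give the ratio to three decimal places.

0.915

A: cos θ_z = cos(43.4° − (0.7°)) = 0.7349.
B: cos θ_z = cos(41.6° − (5.0°)) = 0.8028.
Ratio A/B = 0.7349 / 0.8028 = 0.9154.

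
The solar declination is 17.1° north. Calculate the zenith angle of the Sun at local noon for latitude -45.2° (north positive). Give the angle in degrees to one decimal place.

At local solar noon the hour angle is zero, so the zenith angle is |φ − δ| = |-45.2° − (17.1°)| = 62.3°.

62.3°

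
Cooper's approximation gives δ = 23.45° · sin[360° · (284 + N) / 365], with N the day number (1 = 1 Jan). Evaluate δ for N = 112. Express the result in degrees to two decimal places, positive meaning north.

+11.93°

360 × (284 + 112) / 365 = 390.575°; sin(390.575°) = 0.5087.
δ = 23.45 × 0.5087 = 11.929° ≈ +11.93°.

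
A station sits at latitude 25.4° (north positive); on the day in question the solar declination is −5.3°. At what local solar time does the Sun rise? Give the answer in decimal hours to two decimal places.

−tan φ tan δ = −(0.4748)(-0.0928) = 0.0441; H_s = arccos(0.0441) = 87.47°.
Sunrise is at 12 − H_s/15 = 12 − 5.831 = 6.169 h local solar time.

6.17 h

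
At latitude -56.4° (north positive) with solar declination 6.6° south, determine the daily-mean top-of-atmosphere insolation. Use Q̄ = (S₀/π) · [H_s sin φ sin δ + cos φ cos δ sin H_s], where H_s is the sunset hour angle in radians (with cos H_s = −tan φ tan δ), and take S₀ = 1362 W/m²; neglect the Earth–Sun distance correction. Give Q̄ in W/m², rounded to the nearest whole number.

307 W/m²

cos H_s = −tan(-56.4°) · tan(-6.6°) = -0.1741, so H_s = arccos(-0.1741) = 100.03°. In radians, H_s = 1.7459.
H_s sin φ sin δ = 1.7459 × -0.8329 × -0.1149 = 0.1671.
cos φ cos δ sin H_s = 0.5534 × 0.9934 × 0.9847 = 0.5413.
Q̄ = (1362/π) × (0.1671 + 0.5413) = 433.54 × 0.7084 = 307.12 W/m².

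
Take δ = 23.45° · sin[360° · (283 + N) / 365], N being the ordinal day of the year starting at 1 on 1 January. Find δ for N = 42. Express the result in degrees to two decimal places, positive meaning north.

360 × (283 + 42) / 365 = 320.548°; sin(320.548°) = -0.6354.
δ = 23.45 × -0.6354 = -14.900° ≈ -14.90°.

-14.90°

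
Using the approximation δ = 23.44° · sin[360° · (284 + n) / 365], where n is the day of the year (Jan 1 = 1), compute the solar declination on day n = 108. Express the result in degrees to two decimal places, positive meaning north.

+10.51°

360 × (284 + 108) / 365 = 386.630°; sin(386.630°) = 0.4482.
δ = 23.44 × 0.4482 = 10.506° ≈ +10.51°.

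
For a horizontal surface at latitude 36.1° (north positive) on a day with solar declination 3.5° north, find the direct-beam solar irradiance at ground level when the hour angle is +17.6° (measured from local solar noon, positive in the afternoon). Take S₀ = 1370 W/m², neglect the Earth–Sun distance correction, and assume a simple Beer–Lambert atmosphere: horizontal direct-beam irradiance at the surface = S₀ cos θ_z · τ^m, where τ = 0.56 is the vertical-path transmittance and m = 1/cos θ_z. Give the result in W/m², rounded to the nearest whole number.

536 W/m²

With φ = 36.1°, δ = 3.5°, H = 17.60°: sin φ sin δ = 0.0360, cos φ cos δ cos H = 0.7687, so cos θ_z = 0.8047.
Air mass m = 1/cos θ_z = 1/0.8047 = 1.243; τ^m = 0.56^1.243 = 0.4864.
Surface direct beam = 1370 × 0.8047 × 0.4864 = 536.23 W/m².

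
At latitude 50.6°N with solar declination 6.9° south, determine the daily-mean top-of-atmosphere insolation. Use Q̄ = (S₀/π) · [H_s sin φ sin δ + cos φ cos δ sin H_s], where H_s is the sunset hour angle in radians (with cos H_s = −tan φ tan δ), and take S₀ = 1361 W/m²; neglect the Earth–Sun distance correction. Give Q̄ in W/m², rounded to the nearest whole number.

213 W/m²

−tan φ tan δ = −(1.2174)(-0.1210) = 0.1473; H_s = arccos(0.1473) = 81.53°. In radians, H_s = 1.4230.
H_s sin φ sin δ = 1.4230 × 0.7727 × -0.1201 = -0.1321.
cos φ cos δ sin H_s = 0.6347 × 0.9928 × 0.9891 = 0.6233.
Q̄ = (1361/π) × (-0.1321 + 0.6233) = 433.22 × 0.4912 = 212.80 W/m².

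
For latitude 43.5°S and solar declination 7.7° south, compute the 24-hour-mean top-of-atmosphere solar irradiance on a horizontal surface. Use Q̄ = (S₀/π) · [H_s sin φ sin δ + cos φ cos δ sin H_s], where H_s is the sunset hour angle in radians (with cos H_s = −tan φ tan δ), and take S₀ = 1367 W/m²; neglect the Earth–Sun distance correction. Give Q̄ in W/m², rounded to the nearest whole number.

The sunset hour angle satisfies cos H_s = −tan φ tan δ = -0.1283, giving H_s = 97.37°. In radians, H_s = 1.6994.
H_s sin φ sin δ = 1.6994 × -0.6884 × -0.1340 = 0.1568.
cos φ cos δ sin H_s = 0.7254 × 0.9910 × 0.9917 = 0.7129.
Q̄ = (1367/π) × (0.1568 + 0.7129) = 435.13 × 0.8697 = 378.43 W/m².

378 W/m²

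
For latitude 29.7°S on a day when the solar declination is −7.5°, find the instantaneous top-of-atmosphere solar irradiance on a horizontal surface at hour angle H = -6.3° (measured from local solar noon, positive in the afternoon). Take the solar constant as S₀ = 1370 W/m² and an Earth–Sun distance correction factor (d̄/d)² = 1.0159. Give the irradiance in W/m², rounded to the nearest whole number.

With φ = -29.7°, δ = -7.5°, H = -6.30°: sin φ sin δ = 0.0647, cos φ cos δ cos H = 0.8560, so cos θ_z = 0.9207.
Top-of-atmosphere irradiance = S₀ (d̄/d)² cos θ_z = 1370 × 1.0159 × 0.9207 = 1281.41 W/m².

1281 W/m²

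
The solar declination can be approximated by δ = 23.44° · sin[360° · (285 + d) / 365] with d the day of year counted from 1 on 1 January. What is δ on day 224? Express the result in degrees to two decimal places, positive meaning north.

360 × (285 + 224) / 365 = 502.027°; sin(502.027°) = 0.6153.
δ = 23.44 × 0.6153 = 14.423° ≈ +14.42°.

+14.42°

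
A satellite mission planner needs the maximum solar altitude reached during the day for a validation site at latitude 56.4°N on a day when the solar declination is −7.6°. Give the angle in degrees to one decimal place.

At local solar noon the hour angle is zero, so the elevation is 90° − |φ − δ| = 90° − |56.4° − (-7.6°)| = 90° − 64.0° = 26.0°.

26.0°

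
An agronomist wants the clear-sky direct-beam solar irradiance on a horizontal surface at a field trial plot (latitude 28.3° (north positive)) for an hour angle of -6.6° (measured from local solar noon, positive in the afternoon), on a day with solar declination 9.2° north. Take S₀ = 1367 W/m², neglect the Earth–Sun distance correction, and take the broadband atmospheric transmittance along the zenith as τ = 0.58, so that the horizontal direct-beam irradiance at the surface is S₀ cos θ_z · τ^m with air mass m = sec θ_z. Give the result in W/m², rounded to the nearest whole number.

With φ = 28.3°, δ = 9.2°, H = -6.60°: sin φ sin δ = 0.0758, cos φ cos δ cos H = 0.8634, so cos θ_z = 0.9392.
Air mass m = 1/cos θ_z = 1/0.9392 = 1.065; τ^m = 0.58^1.065 = 0.5598.
Surface direct beam = 1367 × 0.9392 × 0.5598 = 718.72 W/m².

719 W/m²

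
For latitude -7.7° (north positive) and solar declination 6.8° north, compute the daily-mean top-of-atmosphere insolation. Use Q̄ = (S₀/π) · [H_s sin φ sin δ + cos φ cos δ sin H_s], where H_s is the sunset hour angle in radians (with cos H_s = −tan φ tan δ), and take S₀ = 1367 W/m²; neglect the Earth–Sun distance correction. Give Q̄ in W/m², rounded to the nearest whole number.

417 W/m²

−tan φ tan δ = −(-0.1352)(0.1192) = 0.0161; H_s = arccos(0.0161) = 89.08°. In radians, H_s = 1.5547.
H_s sin φ sin δ = 1.5547 × -0.1340 × 0.1184 = -0.0247.
cos φ cos δ sin H_s = 0.9910 × 0.9930 × 0.9999 = 0.9840.
Q̄ = (1367/π) × (-0.0247 + 0.9840) = 435.13 × 0.9593 = 417.42 W/m².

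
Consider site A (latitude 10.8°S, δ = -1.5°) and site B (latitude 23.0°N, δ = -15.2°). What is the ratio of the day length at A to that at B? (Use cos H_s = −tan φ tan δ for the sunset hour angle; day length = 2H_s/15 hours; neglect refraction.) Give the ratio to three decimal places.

1.083

A: H_s = arccos(−tan -10.8° · tan -1.5°) = 90.29°, so 2H_s/15 = 12.0387 h.
B: H_s = arccos(−tan 23.0° · tan -15.2°) = 83.38°, so 2H_s/15 = 11.1173 h.
Ratio A/B = 12.0387 / 11.1173 = 1.0829.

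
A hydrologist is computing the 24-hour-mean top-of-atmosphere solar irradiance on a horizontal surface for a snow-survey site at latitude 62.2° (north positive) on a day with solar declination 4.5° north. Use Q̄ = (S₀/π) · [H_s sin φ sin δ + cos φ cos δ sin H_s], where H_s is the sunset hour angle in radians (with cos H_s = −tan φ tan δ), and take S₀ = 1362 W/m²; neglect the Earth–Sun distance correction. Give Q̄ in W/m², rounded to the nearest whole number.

−tan φ tan δ = −(1.8967)(0.0787) = -0.1493; H_s = arccos(-0.1493) = 98.59°. In radians, H_s = 1.7207.
H_s sin φ sin δ = 1.7207 × 0.8846 × 0.0785 = 0.1195.
cos φ cos δ sin H_s = 0.4664 × 0.9969 × 0.9888 = 0.4597.
Q̄ = (1362/π) × (0.1195 + 0.4597) = 433.54 × 0.5792 = 251.11 W/m².

251 W/m²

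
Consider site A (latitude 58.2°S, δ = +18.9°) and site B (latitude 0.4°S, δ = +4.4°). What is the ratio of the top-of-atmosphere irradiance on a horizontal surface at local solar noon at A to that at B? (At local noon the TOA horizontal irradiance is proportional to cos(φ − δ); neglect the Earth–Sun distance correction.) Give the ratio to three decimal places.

0.224

A: cos θ_z = cos(-58.2° − (18.9°)) = 0.2233.
B: cos θ_z = cos(-0.4° − (4.4°)) = 0.9965.
Ratio A/B = 0.2233 / 0.9965 = 0.2241.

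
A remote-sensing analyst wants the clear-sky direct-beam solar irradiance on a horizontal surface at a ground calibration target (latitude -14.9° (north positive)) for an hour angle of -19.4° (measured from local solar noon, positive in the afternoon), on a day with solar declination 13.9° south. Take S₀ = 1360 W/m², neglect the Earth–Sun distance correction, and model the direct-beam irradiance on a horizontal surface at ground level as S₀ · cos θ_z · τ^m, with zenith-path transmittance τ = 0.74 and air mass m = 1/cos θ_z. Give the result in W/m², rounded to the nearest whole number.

937 W/m²

With φ = -14.9°, δ = -13.9°, H = -19.40°: sin φ sin δ = 0.0618, cos φ cos δ cos H = 0.8848, so cos θ_z = 0.9466.
Air mass m = 1/cos θ_z = 1/0.9466 = 1.056; τ^m = 0.74^1.056 = 0.7276.
Surface direct beam = 1360 × 0.9466 × 0.7276 = 936.69 W/m².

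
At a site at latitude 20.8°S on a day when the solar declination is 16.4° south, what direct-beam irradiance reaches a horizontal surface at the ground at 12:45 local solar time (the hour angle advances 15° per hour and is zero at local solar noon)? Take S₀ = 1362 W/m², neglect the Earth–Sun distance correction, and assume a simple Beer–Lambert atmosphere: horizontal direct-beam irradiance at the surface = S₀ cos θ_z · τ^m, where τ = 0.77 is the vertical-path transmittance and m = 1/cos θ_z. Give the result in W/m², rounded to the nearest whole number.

1022 W/m²

Hour angle H = 15° × (12.75 − 12) = 11.25°.
With φ = -20.8°, δ = -16.4°, H = 11.25°: sin φ sin δ = 0.1003, cos φ cos δ cos H = 0.8796, so cos θ_z = 0.9799.
Air mass m = 1/cos θ_z = 1/0.9799 = 1.021; τ^m = 0.77^1.021 = 0.7658.
Surface direct beam = 1362 × 0.9799 × 0.7658 = 1022.05 W/m².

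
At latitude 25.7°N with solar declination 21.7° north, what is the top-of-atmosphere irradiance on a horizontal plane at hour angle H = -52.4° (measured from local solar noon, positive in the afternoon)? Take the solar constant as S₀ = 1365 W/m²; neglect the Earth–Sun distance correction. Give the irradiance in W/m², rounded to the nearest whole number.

916 W/m²

cos θ_z = sin(25.7°) sin(21.7°) + cos(25.7°) cos(21.7°) cos(-52.40°) = 0.1603 + 0.5108 = 0.6711.
Top-of-atmosphere irradiance = S₀ cos θ_z = 1365 × 0.6711 = 916.05 W/m².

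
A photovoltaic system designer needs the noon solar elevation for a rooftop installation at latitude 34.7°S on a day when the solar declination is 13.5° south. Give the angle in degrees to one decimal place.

At local solar noon the hour angle is zero, so the elevation is 90° − |φ − δ| = 90° − |-34.7° − (-13.5°)| = 90° − 21.2° = 68.8°.

68.8°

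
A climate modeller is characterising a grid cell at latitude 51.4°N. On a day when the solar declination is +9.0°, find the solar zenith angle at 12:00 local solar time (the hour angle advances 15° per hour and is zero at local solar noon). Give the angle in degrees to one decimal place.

42.4°

Hour angle H = 15° × (12 − 12) = 0.00°.
With φ = 51.4°, δ = 9.0°, H = 0.00°: sin φ sin δ = 0.1223, cos φ cos δ cos H = 0.6162, so cos θ_z = 0.7385.
θ_z = arccos(0.7385) = 42.40°.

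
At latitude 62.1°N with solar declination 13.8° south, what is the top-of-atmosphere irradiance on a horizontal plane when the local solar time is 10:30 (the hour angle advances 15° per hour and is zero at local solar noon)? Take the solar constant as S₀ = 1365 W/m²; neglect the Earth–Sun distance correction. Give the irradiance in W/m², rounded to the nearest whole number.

285 W/m²

Hour angle H = 15° × (10.5 − 12) = -22.50°.
With φ = 62.1°, δ = -13.8°, H = -22.50°: sin φ sin δ = -0.2108, cos φ cos δ cos H = 0.4198, so cos θ_z = 0.2090.
Top-of-atmosphere irradiance = S₀ cos θ_z = 1365 × 0.2090 = 285.28 W/m².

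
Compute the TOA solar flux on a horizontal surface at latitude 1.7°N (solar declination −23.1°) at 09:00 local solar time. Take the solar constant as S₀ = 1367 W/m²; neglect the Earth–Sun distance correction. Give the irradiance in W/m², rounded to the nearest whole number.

873 W/m²

Hour angle H = 15° × (9 − 12) = -45.00°.
With φ = 1.7°, δ = -23.1°, H = -45.00°: sin φ sin δ = -0.0116, cos φ cos δ cos H = 0.6501, so cos θ_z = 0.6385.
Top-of-atmosphere irradiance = S₀ cos θ_z = 1367 × 0.6385 = 872.83 W/m².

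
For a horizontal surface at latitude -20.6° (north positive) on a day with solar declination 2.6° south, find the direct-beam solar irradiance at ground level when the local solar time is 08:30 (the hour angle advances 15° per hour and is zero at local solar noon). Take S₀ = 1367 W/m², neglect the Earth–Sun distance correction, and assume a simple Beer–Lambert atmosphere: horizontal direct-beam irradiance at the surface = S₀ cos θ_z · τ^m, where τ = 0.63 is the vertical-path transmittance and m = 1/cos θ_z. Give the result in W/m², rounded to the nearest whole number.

Hour angle H = 15° × (8.5 − 12) = -52.50°.
cos θ_z = sin φ sin δ + cos φ cos δ cos H = (-0.3518)(-0.0454) + (0.9361)(0.9990)(0.6088) = 0.5853.
Air mass m = 1/cos θ_z = 1/0.5853 = 1.709; τ^m = 0.63^1.709 = 0.4540.
Surface direct beam = 1367 × 0.5853 × 0.4540 = 363.25 W/m².

363 W/m²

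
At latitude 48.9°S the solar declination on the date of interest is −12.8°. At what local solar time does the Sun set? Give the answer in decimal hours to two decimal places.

−tan φ tan δ = −(-1.1463)(-0.2272) = -0.2604; H_s = arccos(-0.2604) = 105.09°.
Sunset is at 12 + H_s/15 = 12 + 7.006 = 19.006 h local solar time.

19.01 h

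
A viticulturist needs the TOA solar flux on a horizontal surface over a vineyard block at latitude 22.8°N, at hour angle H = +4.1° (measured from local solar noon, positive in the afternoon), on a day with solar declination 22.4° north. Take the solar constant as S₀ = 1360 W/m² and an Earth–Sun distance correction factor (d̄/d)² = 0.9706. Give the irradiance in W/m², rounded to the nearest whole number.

1317 W/m²

With φ = 22.8°, δ = 22.4°, H = 4.10°: sin φ sin δ = 0.1477, cos φ cos δ cos H = 0.8501, so cos θ_z = 0.9978.
Top-of-atmosphere irradiance = S₀ (d̄/d)² cos θ_z = 1360 × 0.9706 × 0.9978 = 1317.11 W/m².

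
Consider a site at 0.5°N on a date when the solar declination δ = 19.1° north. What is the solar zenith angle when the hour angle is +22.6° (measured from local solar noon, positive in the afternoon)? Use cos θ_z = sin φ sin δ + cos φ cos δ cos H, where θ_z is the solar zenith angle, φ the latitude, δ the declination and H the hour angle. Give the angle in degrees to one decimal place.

28.9°

With φ = 0.5°, δ = 19.1°, H = 22.60°: sin φ sin δ = 0.0029, cos φ cos δ cos H = 0.8724, so cos θ_z = 0.8753.
θ_z = arccos(0.8753) = 28.92°.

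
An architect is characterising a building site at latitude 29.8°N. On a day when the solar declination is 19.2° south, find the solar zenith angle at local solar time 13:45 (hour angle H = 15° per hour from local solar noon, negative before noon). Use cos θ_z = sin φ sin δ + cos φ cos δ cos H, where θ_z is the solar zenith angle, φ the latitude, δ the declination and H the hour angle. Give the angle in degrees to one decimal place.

Hour angle H = 15° × (13.75 − 12) = 26.25°.
With φ = 29.8°, δ = -19.2°, H = 26.25°: sin φ sin δ = -0.1634, cos φ cos δ cos H = 0.7350, so cos θ_z = 0.5716.
θ_z = arccos(0.5716) = 55.14°.

55.1°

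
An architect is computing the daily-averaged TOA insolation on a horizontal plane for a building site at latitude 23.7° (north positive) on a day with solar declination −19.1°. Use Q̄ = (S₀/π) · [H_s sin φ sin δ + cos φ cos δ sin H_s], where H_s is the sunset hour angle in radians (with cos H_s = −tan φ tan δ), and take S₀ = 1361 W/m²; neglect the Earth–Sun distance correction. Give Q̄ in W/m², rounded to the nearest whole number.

−tan φ tan δ = −(0.4390)(-0.3463) = 0.1520; H_s = arccos(0.1520) = 81.26°. In radians, H_s = 1.4183.
H_s sin φ sin δ = 1.4183 × 0.4019 × -0.3272 = -0.1865.
cos φ cos δ sin H_s = 0.9157 × 0.9449 × 0.9884 = 0.8552.
Q̄ = (1361/π) × (-0.1865 + 0.8552) = 433.22 × 0.6687 = 289.69 W/m².

290 W/m²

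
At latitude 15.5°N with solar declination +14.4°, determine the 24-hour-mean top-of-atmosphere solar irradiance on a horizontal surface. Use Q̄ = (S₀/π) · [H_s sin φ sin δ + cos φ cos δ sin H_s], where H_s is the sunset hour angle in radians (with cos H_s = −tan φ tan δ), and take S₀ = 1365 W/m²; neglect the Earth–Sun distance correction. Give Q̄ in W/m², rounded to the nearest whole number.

cos H_s = −tan(15.5°) · tan(14.4°) = -0.0712, so H_s = arccos(-0.0712) = 94.08°. In radians, H_s = 1.6420.
H_s sin φ sin δ = 1.6420 × 0.2672 × 0.2487 = 0.1091.
cos φ cos δ sin H_s = 0.9636 × 0.9686 × 0.9975 = 0.9310.
Q̄ = (1365/π) × (0.1091 + 0.9310) = 434.49 × 1.0401 = 451.91 W/m².

452 W/m²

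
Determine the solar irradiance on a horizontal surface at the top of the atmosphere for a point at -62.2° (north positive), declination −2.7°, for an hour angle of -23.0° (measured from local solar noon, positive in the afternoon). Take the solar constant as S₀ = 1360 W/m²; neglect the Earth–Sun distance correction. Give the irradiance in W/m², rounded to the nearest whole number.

640 W/m²

With φ = -62.2°, δ = -2.7°, H = -23.00°: sin φ sin δ = 0.0417, cos φ cos δ cos H = 0.4288, so cos θ_z = 0.4705.
Top-of-atmosphere irradiance = S₀ cos θ_z = 1360 × 0.4705 = 639.88 W/m².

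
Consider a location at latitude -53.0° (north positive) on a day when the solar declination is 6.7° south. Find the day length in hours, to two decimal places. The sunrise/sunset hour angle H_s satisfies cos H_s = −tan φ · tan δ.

The sunset hour angle satisfies cos H_s = −tan φ tan δ = -0.1559, giving H_s = 98.97°.
Day length = 2 H_s / 15° h⁻¹ = 197.94° / 15 = 13.196 h.

13.20 hours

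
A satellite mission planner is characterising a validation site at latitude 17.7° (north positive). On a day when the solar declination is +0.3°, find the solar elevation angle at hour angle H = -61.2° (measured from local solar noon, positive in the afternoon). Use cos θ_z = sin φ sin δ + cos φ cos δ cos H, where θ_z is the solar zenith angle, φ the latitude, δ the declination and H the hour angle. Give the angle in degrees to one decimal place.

cos θ_z = sin φ sin δ + cos φ cos δ cos H = (0.3040)(0.0052) + (0.9527)(1.0000)(0.4818) = 0.4606.
θ_z = arccos(0.4606) = 62.57°, so the elevation is 90° − 62.57° = 27.43°.

27.4°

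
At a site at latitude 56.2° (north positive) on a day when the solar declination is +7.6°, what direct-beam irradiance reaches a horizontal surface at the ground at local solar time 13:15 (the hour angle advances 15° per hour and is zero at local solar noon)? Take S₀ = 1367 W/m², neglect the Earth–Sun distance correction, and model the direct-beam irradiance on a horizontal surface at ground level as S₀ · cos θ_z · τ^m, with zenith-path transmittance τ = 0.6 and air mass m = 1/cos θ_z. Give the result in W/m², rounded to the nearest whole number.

385 W/m²

Hour angle H = 15° × (13.25 − 12) = 18.75°.
With φ = 56.2°, δ = 7.6°, H = 18.75°: sin φ sin δ = 0.1099, cos φ cos δ cos H = 0.5221, so cos θ_z = 0.6320.
Air mass m = 1/cos θ_z = 1/0.6320 = 1.582; τ^m = 0.6^1.582 = 0.4457.
Surface direct beam = 1367 × 0.6320 × 0.4457 = 385.06 W/m².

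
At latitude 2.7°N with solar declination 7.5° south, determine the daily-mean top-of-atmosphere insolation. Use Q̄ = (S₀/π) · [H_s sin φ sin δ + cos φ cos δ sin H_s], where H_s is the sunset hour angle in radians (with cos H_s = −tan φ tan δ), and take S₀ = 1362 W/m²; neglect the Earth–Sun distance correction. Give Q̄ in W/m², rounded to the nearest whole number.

425 W/m²

cos H_s = −tan(2.7°) · tan(-7.5°) = 0.0062, so H_s = arccos(0.0062) = 89.64°. In radians, H_s = 1.5645.
H_s sin φ sin δ = 1.5645 × 0.0471 × -0.1305 = -0.0096.
cos φ cos δ sin H_s = 0.9989 × 0.9914 × 1.0000 = 0.9903.
Q̄ = (1362/π) × (-0.0096 + 0.9903) = 433.54 × 0.9807 = 425.17 W/m².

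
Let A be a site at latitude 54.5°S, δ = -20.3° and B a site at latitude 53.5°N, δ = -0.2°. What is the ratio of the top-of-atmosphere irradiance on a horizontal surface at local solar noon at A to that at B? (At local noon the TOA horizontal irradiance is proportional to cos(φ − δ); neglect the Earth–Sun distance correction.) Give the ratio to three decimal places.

A: cos θ_z = cos(-54.5° − (-20.3°)) = 0.8271.
B: cos θ_z = cos(53.5° − (-0.2°)) = 0.5920.
Ratio A/B = 0.8271 / 0.5920 = 1.3971.

1.397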